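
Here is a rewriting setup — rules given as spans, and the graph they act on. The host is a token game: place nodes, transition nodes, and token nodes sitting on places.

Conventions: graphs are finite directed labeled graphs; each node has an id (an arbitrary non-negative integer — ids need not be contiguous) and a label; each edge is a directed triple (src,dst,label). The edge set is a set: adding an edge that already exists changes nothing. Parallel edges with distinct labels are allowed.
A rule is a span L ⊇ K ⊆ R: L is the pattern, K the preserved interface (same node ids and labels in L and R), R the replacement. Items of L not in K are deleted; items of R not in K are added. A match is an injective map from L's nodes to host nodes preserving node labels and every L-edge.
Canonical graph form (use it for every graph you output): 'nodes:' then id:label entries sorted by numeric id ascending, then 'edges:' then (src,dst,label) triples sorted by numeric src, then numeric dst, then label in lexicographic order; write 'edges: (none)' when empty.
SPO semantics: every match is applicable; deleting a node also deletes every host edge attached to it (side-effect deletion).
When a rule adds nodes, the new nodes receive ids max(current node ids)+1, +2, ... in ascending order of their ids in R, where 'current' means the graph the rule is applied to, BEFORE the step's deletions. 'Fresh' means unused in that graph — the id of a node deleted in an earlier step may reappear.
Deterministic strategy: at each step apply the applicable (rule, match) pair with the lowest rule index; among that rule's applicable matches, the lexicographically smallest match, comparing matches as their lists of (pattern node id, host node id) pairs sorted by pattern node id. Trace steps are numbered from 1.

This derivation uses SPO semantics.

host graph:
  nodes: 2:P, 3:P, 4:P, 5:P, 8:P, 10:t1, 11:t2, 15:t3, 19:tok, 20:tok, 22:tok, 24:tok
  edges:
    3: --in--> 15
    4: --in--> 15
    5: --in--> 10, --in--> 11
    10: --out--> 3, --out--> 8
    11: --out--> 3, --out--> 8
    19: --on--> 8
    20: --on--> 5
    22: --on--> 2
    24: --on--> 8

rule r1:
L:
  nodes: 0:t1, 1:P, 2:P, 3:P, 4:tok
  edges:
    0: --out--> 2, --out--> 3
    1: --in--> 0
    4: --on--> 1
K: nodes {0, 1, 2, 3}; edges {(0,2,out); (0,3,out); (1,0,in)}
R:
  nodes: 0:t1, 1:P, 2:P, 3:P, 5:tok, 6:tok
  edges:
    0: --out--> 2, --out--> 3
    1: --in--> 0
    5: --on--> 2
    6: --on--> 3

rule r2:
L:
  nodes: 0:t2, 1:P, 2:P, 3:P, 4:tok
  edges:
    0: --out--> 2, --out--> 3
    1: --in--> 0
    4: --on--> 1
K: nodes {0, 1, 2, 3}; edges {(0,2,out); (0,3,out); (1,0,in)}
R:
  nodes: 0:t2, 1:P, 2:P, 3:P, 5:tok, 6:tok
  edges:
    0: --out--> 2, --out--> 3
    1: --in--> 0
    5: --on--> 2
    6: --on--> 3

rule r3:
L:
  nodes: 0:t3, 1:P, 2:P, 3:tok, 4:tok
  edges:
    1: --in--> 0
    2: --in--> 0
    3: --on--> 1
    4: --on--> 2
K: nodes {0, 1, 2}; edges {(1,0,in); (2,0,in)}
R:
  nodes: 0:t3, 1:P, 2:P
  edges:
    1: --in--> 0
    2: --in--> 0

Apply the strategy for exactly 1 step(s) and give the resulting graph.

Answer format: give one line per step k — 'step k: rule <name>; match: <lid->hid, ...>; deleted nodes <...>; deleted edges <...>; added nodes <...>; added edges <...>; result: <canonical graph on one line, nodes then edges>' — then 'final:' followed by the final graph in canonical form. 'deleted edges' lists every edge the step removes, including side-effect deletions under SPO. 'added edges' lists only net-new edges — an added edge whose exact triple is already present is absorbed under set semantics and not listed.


step 1: rule r1; match: 0->10, 1->5, 2->3, 3->8, 4->20; deleted nodes 20; deleted edges (20,5,on); added nodes 25, 26; added edges (25,3,on); (26,8,on); result: nodes: 2:P, 3:P, 4:P, 5:P, 8:P, 10:t1, 11:t2, 15:t3, 19:tok, 22:tok, 24:tok, 25:tok, 26:tok edges: (3,15,in); (4,15,in); (5,10,in); (5,11,in); (10,3,out); (10,8,out); (11,3,out); (11,8,out); (19,8,on); (22,2,on); (24,8,on); (25,3,on); (26,8,on)
final:
nodes: 2:P, 3:P, 4:P, 5:P, 8:P, 10:t1, 11:t2, 15:t3, 19:tok, 22:tok, 24:tok, 25:tok, 26:tok
edges: (3,15,in); (4,15,in); (5,10,in); (5,11,in); (10,3,out); (10,8,out); (11,3,out); (11,8,out); (19,8,on); (22,2,on); (24,8,on); (25,3,on); (26,8,on)


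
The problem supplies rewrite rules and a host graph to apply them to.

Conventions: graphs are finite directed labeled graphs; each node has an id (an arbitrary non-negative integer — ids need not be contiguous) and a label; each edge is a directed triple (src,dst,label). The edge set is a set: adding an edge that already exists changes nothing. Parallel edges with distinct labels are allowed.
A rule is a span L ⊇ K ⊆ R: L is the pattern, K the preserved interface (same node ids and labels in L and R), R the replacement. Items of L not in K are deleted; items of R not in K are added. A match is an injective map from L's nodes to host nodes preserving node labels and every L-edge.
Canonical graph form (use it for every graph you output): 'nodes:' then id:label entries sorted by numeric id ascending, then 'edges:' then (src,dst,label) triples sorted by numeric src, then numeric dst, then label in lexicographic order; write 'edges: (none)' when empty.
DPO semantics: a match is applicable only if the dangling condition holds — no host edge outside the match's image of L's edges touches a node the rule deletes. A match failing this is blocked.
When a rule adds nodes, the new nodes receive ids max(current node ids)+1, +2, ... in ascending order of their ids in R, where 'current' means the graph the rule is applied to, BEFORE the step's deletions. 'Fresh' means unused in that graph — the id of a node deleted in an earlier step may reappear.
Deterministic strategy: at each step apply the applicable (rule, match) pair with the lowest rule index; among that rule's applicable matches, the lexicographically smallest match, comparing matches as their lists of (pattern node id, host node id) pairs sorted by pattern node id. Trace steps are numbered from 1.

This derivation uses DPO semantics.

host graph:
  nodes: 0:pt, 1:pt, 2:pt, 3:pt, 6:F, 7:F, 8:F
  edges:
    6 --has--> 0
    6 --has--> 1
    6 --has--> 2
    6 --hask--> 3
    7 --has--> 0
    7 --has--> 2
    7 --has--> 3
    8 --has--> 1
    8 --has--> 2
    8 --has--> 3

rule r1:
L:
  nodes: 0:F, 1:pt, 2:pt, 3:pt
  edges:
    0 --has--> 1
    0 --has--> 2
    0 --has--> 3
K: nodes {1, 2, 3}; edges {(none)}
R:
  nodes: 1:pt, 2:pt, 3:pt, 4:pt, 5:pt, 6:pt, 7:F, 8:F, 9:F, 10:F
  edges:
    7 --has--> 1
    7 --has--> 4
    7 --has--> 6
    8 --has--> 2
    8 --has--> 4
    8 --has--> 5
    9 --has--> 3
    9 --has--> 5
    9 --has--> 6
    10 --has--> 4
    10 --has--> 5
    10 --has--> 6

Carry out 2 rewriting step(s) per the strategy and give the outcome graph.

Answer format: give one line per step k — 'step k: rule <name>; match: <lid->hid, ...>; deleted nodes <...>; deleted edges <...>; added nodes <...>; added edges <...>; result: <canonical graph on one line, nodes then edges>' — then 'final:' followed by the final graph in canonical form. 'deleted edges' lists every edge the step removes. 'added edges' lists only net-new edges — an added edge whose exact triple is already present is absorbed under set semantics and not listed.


step 1: rule r1; match: 0->7, 1->0, 2->2, 3->3; deleted nodes 7; deleted edges (7,0,has); (7,2,has); (7,3,has); added nodes 9, 10, 11, 12, 13, 14, 15; added edges (12,0,has); (12,9,has); (12,11,has); (13,2,has); (13,9,has); (13,10,has); (14,3,has); (14,10,has); (14,11,has); (15,9,has); (15,10,has); (15,11,has); result: nodes: 0:pt, 1:pt, 2:pt, 3:pt, 6:F, 8:F, 9:pt, 10:pt, 11:pt, 12:F, 13:F, 14:F, 15:F edges: (6,0,has); (6,1,has); (6,2,has); (6,3,hask); (8,1,has); (8,2,has); (8,3,has); (12,0,has); (12,9,has); (12,11,has); (13,2,has); (13,9,has); (13,10,has); (14,3,has); (14,10,has); (14,11,has); (15,9,has); (15,10,has); (15,11,has)
step 2: rule r1; match: 0->8, 1->1, 2->2, 3->3; deleted nodes 8; deleted edges (8,1,has); (8,2,has); (8,3,has); added nodes 16, 17, 18, 19, 20, 21, 22; added edges (19,1,has); (19,16,has); (19,18,has); (20,2,has); (20,16,has); (20,17,has); (21,3,has); (21,17,has); (21,18,has); (22,16,has); (22,17,has); (22,18,has); result: nodes: 0:pt, 1:pt, 2:pt, 3:pt, 6:F, 9:pt, 10:pt, 11:pt, 12:F, 13:F, 14:F, 15:F, 16:pt, 17:pt, 18:pt, 19:F, 20:F, 21:F, 22:F edges: (6,0,has); (6,1,has); (6,2,has); (6,3,hask); (12,0,has); (12,9,has); (12,11,has); (13,2,has); (13,9,has); (13,10,has); (14,3,has); (14,10,has); (14,11,has); (15,9,has); (15,10,has); (15,11,has); (19,1,has); (19,16,has); (19,18,has); (20,2,has); (20,16,has); (20,17,has); (21,3,has); (21,17,has); (21,18,has); (22,16,has); (22,17,has); (22,18,has)
final:
nodes: 0:pt, 1:pt, 2:pt, 3:pt, 6:F, 9:pt, 10:pt, 11:pt, 12:F, 13:F, 14:F, 15:F, 16:pt, 17:pt, 18:pt, 19:F, 20:F, 21:F, 22:F
edges: (6,0,has); (6,1,has); (6,2,has); (6,3,hask); (12,0,has); (12,9,has); (12,11,has); (13,2,has); (13,9,has); (13,10,has); (14,3,has); (14,10,has); (14,11,has); (15,9,has); (15,10,has); (15,11,has); (19,1,has); (19,16,has); (19,18,has); (20,2,has); (20,16,has); (20,17,has); (21,3,has); (21,17,has); (21,18,has); (22,16,has); (22,17,has); (22,18,has)


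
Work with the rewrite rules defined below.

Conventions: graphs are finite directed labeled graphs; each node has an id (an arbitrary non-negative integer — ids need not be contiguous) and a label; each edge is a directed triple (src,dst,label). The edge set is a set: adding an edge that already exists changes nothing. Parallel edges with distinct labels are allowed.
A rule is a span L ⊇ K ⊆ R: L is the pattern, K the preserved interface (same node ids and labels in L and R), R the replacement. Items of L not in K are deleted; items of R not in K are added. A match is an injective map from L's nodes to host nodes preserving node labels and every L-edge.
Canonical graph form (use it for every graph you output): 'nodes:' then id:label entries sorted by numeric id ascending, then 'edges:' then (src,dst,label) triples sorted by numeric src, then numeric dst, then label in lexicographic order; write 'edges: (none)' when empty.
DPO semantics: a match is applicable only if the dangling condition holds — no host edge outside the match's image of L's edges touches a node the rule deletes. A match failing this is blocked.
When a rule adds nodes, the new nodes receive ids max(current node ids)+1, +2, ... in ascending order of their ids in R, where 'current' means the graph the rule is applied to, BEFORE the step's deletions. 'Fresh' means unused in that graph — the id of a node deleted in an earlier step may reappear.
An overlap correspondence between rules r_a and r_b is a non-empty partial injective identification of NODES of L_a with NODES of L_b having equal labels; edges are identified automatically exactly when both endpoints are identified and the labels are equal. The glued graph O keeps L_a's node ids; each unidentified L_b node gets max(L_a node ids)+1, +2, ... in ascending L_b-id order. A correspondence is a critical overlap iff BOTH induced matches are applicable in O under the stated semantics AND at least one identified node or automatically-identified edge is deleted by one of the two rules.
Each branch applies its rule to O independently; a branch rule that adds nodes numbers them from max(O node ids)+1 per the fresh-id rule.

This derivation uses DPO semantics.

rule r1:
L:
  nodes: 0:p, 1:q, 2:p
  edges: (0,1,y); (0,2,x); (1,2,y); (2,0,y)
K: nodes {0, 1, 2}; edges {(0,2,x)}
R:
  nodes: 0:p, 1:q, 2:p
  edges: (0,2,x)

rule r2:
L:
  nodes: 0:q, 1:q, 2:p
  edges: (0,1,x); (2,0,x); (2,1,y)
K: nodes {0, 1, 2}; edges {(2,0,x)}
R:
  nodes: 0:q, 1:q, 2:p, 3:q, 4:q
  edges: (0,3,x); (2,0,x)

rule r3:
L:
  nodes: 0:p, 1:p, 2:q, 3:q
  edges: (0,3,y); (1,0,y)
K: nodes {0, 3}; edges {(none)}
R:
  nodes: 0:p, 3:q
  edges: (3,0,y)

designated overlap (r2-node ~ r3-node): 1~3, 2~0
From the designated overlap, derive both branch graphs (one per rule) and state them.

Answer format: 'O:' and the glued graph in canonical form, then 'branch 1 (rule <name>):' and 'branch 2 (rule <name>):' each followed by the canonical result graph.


O:
nodes: 0:q, 1:q, 2:p, 3:p, 4:q
edges: (0,1,x); (2,0,x); (2,1,y); (3,2,y)
branch 1 (rule r2):
nodes: 0:q, 1:q, 2:p, 3:p, 4:q, 5:q, 6:q
edges: (0,5,x); (2,0,x); (3,2,y)
branch 2 (rule r3):
nodes: 0:q, 1:q, 2:p
edges: (0,1,x); (1,2,y); (2,0,x)


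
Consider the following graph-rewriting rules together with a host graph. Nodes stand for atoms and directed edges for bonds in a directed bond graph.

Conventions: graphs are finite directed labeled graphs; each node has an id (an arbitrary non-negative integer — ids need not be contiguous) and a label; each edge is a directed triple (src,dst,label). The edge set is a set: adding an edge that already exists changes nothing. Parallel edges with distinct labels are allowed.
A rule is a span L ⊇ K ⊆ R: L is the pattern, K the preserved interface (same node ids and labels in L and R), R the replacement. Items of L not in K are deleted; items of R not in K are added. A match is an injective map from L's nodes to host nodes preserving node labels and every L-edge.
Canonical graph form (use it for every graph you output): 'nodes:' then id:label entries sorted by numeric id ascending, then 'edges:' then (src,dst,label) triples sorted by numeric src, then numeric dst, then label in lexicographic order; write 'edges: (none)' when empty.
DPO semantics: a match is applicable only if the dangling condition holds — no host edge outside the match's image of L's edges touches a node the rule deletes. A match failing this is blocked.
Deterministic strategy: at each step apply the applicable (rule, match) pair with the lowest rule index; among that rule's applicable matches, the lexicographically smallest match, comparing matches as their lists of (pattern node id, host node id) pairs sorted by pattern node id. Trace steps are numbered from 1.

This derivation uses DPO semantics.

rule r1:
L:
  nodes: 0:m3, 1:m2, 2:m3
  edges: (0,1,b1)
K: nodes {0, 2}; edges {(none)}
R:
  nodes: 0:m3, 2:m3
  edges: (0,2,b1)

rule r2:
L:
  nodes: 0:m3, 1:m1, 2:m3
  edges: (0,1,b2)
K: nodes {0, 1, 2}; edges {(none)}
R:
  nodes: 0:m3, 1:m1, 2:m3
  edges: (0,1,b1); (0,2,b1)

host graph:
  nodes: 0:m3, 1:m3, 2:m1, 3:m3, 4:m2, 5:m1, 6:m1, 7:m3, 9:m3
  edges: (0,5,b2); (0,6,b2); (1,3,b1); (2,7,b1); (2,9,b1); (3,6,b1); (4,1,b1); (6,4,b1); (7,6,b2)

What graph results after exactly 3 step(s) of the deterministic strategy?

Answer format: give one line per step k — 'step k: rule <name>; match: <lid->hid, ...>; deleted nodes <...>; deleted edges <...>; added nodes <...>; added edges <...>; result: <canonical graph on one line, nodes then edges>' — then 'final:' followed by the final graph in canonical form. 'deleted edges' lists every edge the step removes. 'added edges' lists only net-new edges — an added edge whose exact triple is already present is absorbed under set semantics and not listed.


step 1: rule r2; match: 0->0, 1->5, 2->1; deleted nodes (none); deleted edges (0,5,b2); added nodes (none); added edges (0,1,b1); (0,5,b1); result: nodes: 0:m3, 1:m3, 2:m1, 3:m3, 4:m2, 5:m1, 6:m1, 7:m3, 9:m3 edges: (0,1,b1); (0,5,b1); (0,6,b2); (1,3,b1); (2,7,b1); (2,9,b1); (3,6,b1); (4,1,b1); (6,4,b1); (7,6,b2)
step 2: rule r2; match: 0->0, 1->6, 2->1; deleted nodes (none); deleted edges (0,6,b2); added nodes (none); added edges (0,6,b1); result: nodes: 0:m3, 1:m3, 2:m1, 3:m3, 4:m2, 5:m1, 6:m1, 7:m3, 9:m3 edges: (0,1,b1); (0,5,b1); (0,6,b1); (1,3,b1); (2,7,b1); (2,9,b1); (3,6,b1); (4,1,b1); (6,4,b1); (7,6,b2)
step 3: rule r2; match: 0->7, 1->6, 2->0; deleted nodes (none); deleted edges (7,6,b2); added nodes (none); added edges (7,0,b1); (7,6,b1); result: nodes: 0:m3, 1:m3, 2:m1, 3:m3, 4:m2, 5:m1, 6:m1, 7:m3, 9:m3 edges: (0,1,b1); (0,5,b1); (0,6,b1); (1,3,b1); (2,7,b1); (2,9,b1); (3,6,b1); (4,1,b1); (6,4,b1); (7,0,b1); (7,6,b1)
final:
nodes: 0:m3, 1:m3, 2:m1, 3:m3, 4:m2, 5:m1, 6:m1, 7:m3, 9:m3
edges: (0,1,b1); (0,5,b1); (0,6,b1); (1,3,b1); (2,7,b1); (2,9,b1); (3,6,b1); (4,1,b1); (6,4,b1); (7,0,b1); (7,6,b1)


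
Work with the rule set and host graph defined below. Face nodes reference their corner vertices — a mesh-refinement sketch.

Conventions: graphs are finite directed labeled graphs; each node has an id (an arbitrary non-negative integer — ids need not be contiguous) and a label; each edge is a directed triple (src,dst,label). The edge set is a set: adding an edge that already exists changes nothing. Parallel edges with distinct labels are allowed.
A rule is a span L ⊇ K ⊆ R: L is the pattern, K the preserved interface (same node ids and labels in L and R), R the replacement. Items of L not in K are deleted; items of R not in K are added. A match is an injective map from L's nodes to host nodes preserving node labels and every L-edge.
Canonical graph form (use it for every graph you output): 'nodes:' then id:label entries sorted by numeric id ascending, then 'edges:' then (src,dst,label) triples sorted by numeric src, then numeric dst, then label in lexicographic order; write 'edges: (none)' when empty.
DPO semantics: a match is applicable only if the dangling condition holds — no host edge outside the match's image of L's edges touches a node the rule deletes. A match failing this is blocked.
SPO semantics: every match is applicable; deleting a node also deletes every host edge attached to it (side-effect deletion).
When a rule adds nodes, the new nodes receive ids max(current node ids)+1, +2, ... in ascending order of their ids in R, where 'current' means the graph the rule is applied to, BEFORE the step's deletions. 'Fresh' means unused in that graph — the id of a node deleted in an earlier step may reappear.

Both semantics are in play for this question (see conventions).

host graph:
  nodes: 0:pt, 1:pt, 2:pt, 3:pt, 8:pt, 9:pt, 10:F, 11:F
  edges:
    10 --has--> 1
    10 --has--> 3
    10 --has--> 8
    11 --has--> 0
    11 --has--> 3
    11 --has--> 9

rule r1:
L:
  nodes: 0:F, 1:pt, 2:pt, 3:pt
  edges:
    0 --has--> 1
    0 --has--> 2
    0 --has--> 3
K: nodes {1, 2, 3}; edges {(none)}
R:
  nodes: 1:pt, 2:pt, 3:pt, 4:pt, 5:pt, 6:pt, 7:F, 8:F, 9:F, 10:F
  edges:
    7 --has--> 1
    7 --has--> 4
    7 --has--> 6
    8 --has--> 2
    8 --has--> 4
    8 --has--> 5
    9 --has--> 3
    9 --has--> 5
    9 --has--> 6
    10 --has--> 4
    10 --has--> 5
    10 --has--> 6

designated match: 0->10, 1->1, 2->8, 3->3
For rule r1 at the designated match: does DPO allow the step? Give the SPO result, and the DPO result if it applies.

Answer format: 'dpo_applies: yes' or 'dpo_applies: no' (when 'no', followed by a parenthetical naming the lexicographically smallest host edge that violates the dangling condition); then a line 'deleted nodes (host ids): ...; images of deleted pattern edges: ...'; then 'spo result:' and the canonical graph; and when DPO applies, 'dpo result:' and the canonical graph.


dpo_applies: yes
deleted nodes (host ids): 10; images of deleted pattern edges: (10,1,has); (10,3,has); (10,8,has)
spo result:
nodes: 0:pt, 1:pt, 2:pt, 3:pt, 8:pt, 9:pt, 11:F, 12:pt, 13:pt, 14:pt, 15:F, 16:F, 17:F, 18:F
edges: (11,0,has); (11,3,has); (11,9,has); (15,1,has); (15,12,has); (15,14,has); (16,8,has); (16,12,has); (16,13,has); (17,3,has); (17,13,has); (17,14,has); (18,12,has); (18,13,has); (18,14,has)
dpo result:
nodes: 0:pt, 1:pt, 2:pt, 3:pt, 8:pt, 9:pt, 11:F, 12:pt, 13:pt, 14:pt, 15:F, 16:F, 17:F, 18:F
edges: (11,0,has); (11,3,has); (11,9,has); (15,1,has); (15,12,has); (15,14,has); (16,8,has); (16,12,has); (16,13,has); (17,3,has); (17,13,has); (17,14,has); (18,12,has); (18,13,has); (18,14,has)


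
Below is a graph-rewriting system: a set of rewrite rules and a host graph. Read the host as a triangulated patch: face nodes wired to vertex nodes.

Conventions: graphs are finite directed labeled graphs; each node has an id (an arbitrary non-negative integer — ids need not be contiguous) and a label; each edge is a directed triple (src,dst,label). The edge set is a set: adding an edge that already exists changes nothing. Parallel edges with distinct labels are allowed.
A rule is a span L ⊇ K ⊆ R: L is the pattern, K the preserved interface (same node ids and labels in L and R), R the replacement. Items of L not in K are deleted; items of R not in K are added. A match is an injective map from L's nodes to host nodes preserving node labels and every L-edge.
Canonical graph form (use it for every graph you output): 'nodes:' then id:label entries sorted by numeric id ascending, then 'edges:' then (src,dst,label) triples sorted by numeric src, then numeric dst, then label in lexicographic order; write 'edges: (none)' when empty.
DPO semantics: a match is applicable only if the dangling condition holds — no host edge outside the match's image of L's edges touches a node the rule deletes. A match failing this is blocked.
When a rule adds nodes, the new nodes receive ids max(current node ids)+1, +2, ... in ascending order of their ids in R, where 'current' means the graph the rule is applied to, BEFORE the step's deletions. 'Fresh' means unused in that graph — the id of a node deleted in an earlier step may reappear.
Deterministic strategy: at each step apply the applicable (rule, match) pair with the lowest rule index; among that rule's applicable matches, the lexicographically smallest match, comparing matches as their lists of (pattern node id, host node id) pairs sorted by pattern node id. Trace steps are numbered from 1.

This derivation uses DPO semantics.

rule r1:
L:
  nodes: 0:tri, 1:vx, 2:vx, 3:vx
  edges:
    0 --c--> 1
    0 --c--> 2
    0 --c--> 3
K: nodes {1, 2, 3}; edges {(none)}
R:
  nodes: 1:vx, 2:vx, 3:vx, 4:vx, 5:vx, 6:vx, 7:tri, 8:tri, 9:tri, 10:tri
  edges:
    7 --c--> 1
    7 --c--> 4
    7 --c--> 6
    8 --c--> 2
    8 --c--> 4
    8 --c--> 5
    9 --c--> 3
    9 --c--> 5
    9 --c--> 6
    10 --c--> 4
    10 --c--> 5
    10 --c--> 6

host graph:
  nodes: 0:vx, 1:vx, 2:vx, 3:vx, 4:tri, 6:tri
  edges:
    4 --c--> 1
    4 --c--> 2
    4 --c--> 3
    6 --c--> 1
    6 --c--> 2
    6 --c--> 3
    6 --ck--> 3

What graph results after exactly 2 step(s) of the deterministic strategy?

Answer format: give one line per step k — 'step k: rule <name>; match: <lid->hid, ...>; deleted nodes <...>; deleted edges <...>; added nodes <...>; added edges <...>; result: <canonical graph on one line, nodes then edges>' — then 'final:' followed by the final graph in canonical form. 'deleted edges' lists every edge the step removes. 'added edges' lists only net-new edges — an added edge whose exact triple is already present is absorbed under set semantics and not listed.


step 1: rule r1; match: 0->4, 1->1, 2->2, 3->3; deleted nodes 4; deleted edges (4,1,c); (4,2,c); (4,3,c); added nodes 7, 8, 9, 10, 11, 12, 13; added edges (10,1,c); (10,7,c); (10,9,c); (11,2,c); (11,7,c); (11,8,c); (12,3,c); (12,8,c); (12,9,c); (13,7,c); (13,8,c); (13,9,c); result: nodes: 0:vx, 1:vx, 2:vx, 3:vx, 6:tri, 7:vx, 8:vx, 9:vx, 10:tri, 11:tri, 12:tri, 13:tri edges: (6,1,c); (6,2,c); (6,3,c); (6,3,ck); (10,1,c); (10,7,c); (10,9,c); (11,2,c); (11,7,c); (11,8,c); (12,3,c); (12,8,c); (12,9,c); (13,7,c); (13,8,c); (13,9,c)
step 2: rule r1; match: 0->10, 1->1, 2->7, 3->9; deleted nodes 10; deleted edges (10,1,c); (10,7,c); (10,9,c); added nodes 14, 15, 16, 17, 18, 19, 20; added edges (17,1,c); (17,14,c); (17,16,c); (18,7,c); (18,14,c); (18,15,c); (19,9,c); (19,15,c); (19,16,c); (20,14,c); (20,15,c); (20,16,c); result: nodes: 0:vx, 1:vx, 2:vx, 3:vx, 6:tri, 7:vx, 8:vx, 9:vx, 11:tri, 12:tri, 13:tri, 14:vx, 15:vx, 16:vx, 17:tri, 18:tri, 19:tri, 20:tri edges: (6,1,c); (6,2,c); (6,3,c); (6,3,ck); (11,2,c); (11,7,c); (11,8,c); (12,3,c); (12,8,c); (12,9,c); (13,7,c); (13,8,c); (13,9,c); (17,1,c); (17,14,c); (17,16,c); (18,7,c); (18,14,c); (18,15,c); (19,9,c); (19,15,c); (19,16,c); (20,14,c); (20,15,c); (20,16,c)
final:
nodes: 0:vx, 1:vx, 2:vx, 3:vx, 6:tri, 7:vx, 8:vx, 9:vx, 11:tri, 12:tri, 13:tri, 14:vx, 15:vx, 16:vx, 17:tri, 18:tri, 19:tri, 20:tri
edges: (6,1,c); (6,2,c); (6,3,c); (6,3,ck); (11,2,c); (11,7,c); (11,8,c); (12,3,c); (12,8,c); (12,9,c); (13,7,c); (13,8,c); (13,9,c); (17,1,c); (17,14,c); (17,16,c); (18,7,c); (18,14,c); (18,15,c); (19,9,c); (19,15,c); (19,16,c); (20,14,c); (20,15,c); (20,16,c)


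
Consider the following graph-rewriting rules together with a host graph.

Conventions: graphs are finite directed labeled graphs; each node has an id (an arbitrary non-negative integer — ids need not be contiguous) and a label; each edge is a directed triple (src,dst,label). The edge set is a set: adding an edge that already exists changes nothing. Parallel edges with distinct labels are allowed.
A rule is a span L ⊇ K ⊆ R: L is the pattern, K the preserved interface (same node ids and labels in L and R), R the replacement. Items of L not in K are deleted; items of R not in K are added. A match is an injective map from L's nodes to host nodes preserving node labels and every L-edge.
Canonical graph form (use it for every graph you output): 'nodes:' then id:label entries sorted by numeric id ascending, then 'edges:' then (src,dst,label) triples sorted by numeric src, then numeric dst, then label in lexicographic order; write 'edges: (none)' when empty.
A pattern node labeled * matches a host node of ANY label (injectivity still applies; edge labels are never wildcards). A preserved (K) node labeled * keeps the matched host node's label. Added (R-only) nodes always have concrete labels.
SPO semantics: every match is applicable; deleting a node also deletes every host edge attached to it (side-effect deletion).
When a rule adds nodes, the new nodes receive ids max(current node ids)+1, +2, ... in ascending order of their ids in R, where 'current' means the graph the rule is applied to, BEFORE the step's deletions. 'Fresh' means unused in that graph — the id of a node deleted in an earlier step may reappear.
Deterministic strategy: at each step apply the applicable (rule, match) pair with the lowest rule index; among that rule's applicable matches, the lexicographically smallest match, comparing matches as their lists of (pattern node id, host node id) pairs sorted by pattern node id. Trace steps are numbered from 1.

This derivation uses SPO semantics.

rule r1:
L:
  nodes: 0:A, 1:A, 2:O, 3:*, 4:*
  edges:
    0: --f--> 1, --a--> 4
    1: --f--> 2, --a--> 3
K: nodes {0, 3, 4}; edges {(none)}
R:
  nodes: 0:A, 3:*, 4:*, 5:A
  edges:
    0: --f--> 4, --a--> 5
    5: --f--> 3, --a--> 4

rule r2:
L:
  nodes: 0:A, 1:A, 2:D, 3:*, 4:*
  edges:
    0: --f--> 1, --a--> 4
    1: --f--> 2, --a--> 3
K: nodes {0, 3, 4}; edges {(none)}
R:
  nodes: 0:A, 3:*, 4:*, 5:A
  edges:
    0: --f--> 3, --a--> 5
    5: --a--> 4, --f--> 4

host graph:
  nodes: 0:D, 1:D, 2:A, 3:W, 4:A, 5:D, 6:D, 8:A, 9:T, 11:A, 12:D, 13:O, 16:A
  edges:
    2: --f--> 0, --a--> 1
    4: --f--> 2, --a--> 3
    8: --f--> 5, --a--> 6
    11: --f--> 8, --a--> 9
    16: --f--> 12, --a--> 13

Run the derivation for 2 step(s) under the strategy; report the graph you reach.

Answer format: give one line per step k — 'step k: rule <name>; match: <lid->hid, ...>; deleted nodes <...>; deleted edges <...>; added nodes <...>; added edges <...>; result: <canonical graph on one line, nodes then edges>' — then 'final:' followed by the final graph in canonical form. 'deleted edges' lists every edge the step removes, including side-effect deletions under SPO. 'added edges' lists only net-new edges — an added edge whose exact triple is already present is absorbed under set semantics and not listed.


step 1: rule r2; match: 0->4, 1->2, 2->0, 3->1, 4->3; deleted nodes 0, 2; deleted edges (2,0,f); (2,1,a); (4,2,f); (4,3,a); added nodes 17; added edges (4,1,f); (4,17,a); (17,3,a); (17,3,f); result: nodes: 1:D, 3:W, 4:A, 5:D, 6:D, 8:A, 9:T, 11:A, 12:D, 13:O, 16:A, 17:A edges: (4,1,f); (4,17,a); (8,5,f); (8,6,a); (11,8,f); (11,9,a); (16,12,f); (16,13,a); (17,3,a); (17,3,f)
step 2: rule r2; match: 0->11, 1->8, 2->5, 3->6, 4->9; deleted nodes 5, 8; deleted edges (8,5,f); (8,6,a); (11,8,f); (11,9,a); added nodes 18; added edges (11,6,f); (11,18,a); (18,9,a); (18,9,f); result: nodes: 1:D, 3:W, 4:A, 6:D, 9:T, 11:A, 12:D, 13:O, 16:A, 17:A, 18:A edges: (4,1,f); (4,17,a); (11,6,f); (11,18,a); (16,12,f); (16,13,a); (17,3,a); (17,3,f); (18,9,a); (18,9,f)
final:
nodes: 1:D, 3:W, 4:A, 6:D, 9:T, 11:A, 12:D, 13:O, 16:A, 17:A, 18:A
edges: (4,1,f); (4,17,a); (11,6,f); (11,18,a); (16,12,f); (16,13,a); (17,3,a); (17,3,f); (18,9,a); (18,9,f)


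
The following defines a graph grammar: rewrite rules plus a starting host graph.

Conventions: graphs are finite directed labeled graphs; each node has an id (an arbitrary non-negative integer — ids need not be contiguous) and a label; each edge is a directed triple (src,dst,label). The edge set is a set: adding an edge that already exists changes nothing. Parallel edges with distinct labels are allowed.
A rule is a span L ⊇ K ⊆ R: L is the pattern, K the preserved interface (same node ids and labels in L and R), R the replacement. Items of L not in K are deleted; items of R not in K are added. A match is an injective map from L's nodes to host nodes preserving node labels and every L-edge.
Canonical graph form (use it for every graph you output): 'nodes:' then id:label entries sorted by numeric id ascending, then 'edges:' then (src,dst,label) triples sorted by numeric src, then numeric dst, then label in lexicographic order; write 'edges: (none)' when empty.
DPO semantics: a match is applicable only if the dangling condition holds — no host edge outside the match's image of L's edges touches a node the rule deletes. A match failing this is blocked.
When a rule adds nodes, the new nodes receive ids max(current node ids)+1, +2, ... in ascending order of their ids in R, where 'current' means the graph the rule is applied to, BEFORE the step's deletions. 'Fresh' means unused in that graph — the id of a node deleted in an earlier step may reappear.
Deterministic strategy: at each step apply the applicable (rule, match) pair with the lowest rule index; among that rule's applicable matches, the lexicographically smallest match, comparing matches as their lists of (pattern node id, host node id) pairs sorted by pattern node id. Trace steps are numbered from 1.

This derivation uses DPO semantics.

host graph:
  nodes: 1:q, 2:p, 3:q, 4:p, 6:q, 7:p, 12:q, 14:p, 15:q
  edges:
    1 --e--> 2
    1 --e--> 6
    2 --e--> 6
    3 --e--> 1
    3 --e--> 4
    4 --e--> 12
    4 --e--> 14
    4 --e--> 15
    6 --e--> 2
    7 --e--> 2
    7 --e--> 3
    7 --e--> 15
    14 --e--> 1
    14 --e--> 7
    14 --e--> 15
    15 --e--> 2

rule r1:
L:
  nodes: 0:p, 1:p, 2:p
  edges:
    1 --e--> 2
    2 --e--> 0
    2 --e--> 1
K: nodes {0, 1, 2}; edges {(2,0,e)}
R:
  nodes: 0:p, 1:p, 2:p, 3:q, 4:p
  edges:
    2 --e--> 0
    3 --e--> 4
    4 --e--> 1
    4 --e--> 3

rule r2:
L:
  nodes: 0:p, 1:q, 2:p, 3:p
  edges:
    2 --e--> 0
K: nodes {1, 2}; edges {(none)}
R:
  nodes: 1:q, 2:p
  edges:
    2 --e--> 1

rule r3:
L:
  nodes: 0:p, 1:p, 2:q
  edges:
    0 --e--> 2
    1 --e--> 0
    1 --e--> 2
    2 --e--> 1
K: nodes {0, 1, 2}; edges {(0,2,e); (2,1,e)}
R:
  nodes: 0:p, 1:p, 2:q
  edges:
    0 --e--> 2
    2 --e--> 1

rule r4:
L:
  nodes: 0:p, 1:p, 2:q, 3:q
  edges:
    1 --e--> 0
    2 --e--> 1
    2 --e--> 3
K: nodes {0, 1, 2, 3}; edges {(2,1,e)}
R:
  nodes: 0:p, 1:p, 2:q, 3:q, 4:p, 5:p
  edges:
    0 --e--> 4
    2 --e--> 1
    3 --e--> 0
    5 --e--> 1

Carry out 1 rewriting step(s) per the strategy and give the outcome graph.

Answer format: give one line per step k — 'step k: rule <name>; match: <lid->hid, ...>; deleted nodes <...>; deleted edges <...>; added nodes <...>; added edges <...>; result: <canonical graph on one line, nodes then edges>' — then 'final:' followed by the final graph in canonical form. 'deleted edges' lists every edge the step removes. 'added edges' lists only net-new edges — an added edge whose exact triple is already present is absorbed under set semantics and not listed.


step 1: rule r4; match: 0->14, 1->4, 2->3, 3->1; deleted nodes (none); deleted edges (3,1,e); (4,14,e); added nodes 16, 17; added edges (1,14,e); (14,16,e); (17,4,e); result: nodes: 1:q, 2:p, 3:q, 4:p, 6:q, 7:p, 12:q, 14:p, 15:q, 16:p, 17:p edges: (1,2,e); (1,6,e); (1,14,e); (2,6,e); (3,4,e); (4,12,e); (4,15,e); (6,2,e); (7,2,e); (7,3,e); (7,15,e); (14,1,e); (14,7,e); (14,15,e); (14,16,e); (15,2,e); (17,4,e)
final:
nodes: 1:q, 2:p, 3:q, 4:p, 6:q, 7:p, 12:q, 14:p, 15:q, 16:p, 17:p
edges: (1,2,e); (1,6,e); (1,14,e); (2,6,e); (3,4,e); (4,12,e); (4,15,e); (6,2,e); (7,2,e); (7,3,e); (7,15,e); (14,1,e); (14,7,e); (14,15,e); (14,16,e); (15,2,e); (17,4,e)


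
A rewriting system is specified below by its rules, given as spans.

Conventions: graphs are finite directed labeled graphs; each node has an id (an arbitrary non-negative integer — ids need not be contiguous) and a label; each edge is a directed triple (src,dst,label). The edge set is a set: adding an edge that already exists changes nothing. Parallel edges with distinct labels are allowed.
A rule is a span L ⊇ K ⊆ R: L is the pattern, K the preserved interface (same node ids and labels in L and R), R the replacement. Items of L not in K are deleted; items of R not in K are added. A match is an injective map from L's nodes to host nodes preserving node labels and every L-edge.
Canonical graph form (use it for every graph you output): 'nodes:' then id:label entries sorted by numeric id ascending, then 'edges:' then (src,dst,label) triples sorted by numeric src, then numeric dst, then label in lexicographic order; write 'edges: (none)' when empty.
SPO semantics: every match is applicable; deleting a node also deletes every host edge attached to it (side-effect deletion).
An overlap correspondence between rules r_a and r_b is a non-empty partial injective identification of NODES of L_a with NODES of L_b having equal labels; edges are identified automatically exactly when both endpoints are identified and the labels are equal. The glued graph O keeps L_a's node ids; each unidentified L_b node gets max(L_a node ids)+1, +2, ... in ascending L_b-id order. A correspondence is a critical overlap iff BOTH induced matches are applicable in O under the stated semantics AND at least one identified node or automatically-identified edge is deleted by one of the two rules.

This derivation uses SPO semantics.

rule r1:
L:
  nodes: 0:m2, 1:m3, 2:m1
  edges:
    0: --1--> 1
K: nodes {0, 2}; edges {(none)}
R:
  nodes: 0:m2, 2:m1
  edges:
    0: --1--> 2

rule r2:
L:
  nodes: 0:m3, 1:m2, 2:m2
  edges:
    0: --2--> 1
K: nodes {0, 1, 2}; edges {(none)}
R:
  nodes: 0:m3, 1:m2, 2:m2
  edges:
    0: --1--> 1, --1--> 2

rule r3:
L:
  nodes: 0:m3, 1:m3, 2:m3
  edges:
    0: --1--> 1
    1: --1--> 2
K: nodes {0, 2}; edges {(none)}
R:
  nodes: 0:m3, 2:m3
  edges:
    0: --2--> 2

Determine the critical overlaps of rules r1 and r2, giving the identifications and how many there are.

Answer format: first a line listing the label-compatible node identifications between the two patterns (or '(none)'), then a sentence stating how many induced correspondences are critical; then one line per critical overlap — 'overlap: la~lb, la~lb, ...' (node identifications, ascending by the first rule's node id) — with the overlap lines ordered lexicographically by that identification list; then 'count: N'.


label-compatible node identifications between L(r1) and L(r2): 0~1, 0~2, 1~0
3 of the induced correspondences are critical overlaps of r1 and r2.
overlap: 0~1, 1~0
overlap: 0~2, 1~0
overlap: 1~0
count: 3


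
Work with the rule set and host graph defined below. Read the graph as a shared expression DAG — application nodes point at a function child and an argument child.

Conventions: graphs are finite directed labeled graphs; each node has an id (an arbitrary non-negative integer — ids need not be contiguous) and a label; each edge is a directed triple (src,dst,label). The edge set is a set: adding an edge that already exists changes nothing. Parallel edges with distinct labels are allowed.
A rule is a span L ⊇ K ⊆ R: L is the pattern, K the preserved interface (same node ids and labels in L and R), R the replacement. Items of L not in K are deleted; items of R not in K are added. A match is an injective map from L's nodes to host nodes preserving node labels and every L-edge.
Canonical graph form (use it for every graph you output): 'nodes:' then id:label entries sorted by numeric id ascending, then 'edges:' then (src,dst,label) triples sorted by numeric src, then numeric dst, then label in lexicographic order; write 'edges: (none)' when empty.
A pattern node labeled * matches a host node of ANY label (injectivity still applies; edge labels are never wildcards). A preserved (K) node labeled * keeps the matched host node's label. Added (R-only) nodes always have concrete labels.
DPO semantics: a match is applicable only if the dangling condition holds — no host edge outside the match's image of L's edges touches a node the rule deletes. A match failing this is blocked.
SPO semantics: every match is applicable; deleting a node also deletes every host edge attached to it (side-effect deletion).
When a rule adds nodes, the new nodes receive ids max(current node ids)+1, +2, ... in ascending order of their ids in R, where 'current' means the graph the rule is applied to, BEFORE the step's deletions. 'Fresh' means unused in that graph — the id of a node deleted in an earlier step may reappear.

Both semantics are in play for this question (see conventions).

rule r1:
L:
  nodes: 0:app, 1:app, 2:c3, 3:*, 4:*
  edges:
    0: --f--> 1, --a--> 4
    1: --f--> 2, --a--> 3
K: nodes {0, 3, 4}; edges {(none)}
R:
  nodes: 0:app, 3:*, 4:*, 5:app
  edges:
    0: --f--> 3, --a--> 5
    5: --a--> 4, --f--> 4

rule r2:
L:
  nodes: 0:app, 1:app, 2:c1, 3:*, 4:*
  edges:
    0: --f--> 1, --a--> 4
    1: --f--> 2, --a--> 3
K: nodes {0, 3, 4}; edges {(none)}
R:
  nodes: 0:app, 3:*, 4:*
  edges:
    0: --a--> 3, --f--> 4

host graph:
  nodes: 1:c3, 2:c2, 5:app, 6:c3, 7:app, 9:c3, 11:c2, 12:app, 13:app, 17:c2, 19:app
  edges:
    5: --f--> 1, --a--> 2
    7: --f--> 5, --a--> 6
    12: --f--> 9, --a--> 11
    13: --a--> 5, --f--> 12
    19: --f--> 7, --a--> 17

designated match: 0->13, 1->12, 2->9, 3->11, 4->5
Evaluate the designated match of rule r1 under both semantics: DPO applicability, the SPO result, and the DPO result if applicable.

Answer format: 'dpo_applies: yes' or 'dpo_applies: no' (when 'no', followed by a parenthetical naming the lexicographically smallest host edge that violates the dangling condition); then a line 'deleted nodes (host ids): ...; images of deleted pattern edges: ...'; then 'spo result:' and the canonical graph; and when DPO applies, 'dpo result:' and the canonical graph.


dpo_applies: yes
deleted nodes (host ids): 9, 12; images of deleted pattern edges: (12,9,f); (12,11,a); (13,5,a); (13,12,f)
spo result:
nodes: 1:c3, 2:c2, 5:app, 6:c3, 7:app, 11:c2, 13:app, 17:c2, 19:app, 20:app
edges: (5,1,f); (5,2,a); (7,5,f); (7,6,a); (13,11,f); (13,20,a); (19,7,f); (19,17,a); (20,5,a); (20,5,f)
dpo result:
nodes: 1:c3, 2:c2, 5:app, 6:c3, 7:app, 11:c2, 13:app, 17:c2, 19:app, 20:app
edges: (5,1,f); (5,2,a); (7,5,f); (7,6,a); (13,11,f); (13,20,a); (19,7,f); (19,17,a); (20,5,a); (20,5,f)


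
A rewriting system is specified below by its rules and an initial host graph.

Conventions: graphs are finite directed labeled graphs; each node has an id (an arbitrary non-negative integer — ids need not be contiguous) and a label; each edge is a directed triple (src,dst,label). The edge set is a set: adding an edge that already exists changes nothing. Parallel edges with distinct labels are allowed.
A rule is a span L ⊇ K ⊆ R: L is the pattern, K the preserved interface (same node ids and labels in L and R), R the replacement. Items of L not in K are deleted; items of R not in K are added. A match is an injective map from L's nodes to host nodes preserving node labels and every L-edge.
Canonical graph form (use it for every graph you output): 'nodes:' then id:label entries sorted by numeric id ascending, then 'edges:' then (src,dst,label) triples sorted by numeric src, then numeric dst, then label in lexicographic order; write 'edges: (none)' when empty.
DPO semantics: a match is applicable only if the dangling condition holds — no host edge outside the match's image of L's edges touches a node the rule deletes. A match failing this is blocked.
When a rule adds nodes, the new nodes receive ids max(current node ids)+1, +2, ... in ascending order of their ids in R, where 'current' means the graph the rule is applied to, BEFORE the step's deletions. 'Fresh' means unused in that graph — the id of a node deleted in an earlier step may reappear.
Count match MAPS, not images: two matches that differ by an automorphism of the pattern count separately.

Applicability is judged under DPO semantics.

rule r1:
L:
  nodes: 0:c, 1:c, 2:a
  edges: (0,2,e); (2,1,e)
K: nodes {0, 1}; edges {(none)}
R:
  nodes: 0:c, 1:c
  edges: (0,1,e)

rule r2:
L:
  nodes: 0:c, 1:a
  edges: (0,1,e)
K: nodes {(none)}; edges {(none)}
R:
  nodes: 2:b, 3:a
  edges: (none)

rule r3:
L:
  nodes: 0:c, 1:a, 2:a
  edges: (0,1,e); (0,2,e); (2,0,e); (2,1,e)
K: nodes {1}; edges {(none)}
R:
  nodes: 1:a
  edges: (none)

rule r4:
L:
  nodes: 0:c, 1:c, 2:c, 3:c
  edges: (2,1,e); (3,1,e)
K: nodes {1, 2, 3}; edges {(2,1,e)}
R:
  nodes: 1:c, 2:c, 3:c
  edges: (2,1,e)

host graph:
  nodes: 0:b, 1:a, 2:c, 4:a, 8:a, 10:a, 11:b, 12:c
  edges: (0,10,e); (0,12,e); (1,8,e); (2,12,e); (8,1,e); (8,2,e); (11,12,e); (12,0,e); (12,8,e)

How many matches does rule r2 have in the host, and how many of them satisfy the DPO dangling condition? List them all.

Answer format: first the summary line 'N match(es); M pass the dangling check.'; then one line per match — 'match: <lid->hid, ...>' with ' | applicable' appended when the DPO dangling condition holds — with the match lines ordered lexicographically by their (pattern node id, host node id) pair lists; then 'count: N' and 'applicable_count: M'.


1 match(es); 0 pass the dangling check.
match: 0->12, 1->8
count: 1
applicable_count: 0
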